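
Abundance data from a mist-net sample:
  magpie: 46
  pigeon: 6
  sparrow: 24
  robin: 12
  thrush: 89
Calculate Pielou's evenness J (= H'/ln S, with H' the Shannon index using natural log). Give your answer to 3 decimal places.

Total N = 46+6+24+12+89 = 177, so the proportions are 0.25989, 0.0339, 0.13559, 0.0678, 0.50282 (working shown to 5 dp, full precision carried).
H' = −Σ pᵢ ln pᵢ = −((-0.35020) + (-0.11473) + (-0.27093) + (-0.18246) + (-0.34570)) = 1.26401.
With S = 5 species, ln S = 1.60944, so J = 1.26401/1.60944 = 0.78537, i.e. 0.785 to 3 decimal places.

0.785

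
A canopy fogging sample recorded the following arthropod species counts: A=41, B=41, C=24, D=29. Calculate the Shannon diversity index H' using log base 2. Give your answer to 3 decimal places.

Total N = 41+41+24+29 = 135, so the proportions are 0.3037, 0.3037, 0.17778, 0.21481 (working shown to 5 dp, full precision carried).
Each pᵢ log₂ pᵢ term: 0.3037×(-1.71926)=-0.52215, 0.3037×(-1.71926)=-0.52215, 0.17778×(-2.49185)=-0.44300, 0.21481×(-2.21883)=-0.47664.
Sum = -1.96393, so H' = 1.964.

1.964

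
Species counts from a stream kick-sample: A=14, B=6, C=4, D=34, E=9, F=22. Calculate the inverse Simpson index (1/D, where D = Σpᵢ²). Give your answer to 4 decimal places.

4.0229

Total N = 14+6+4+34+9+22 = 89, so the proportions are 0.15730337, 0.06741573, 0.04494382, 0.38202247, 0.1011236, 0.24719101 (working shown to 8 dp, full precision carried).
D = 0.15730337² + 0.06741573² + 0.04494382² + 0.38202247² + 0.1011236² + 0.24719101² = 0.02474435 + 0.00454488 + 0.00201995 + 0.14594117 + 0.01022598 + 0.06110340 = 0.24857972.
So 1/D = 4.022854, i.e. 4.0229 to 4 decimal places.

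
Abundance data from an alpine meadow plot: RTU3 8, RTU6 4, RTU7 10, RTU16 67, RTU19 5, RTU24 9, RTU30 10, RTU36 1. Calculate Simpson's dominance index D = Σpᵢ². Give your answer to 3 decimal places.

Total N = 8+4+10+67+5+9+10+1 = 114, so the proportions are 0.07018, 0.03509, 0.08772, 0.58772, 0.04386, 0.07895, 0.08772, 0.00877 (working shown to 5 dp, full precision carried).
D = 0.07018² + 0.03509² + 0.08772² + 0.58772² + 0.04386² + 0.07895² + 0.08772² + 0.00877² = 0.00492 + 0.00123 + 0.00769 + 0.34541 + 0.00192 + 0.00623 + 0.00769 + 0.00008 = 0.37519.
To 3 decimal places, D = 0.375.

0.375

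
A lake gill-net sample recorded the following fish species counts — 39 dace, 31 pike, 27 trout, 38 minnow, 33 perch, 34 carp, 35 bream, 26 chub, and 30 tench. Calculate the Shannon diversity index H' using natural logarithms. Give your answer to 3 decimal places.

Total N = 39+31+27+38+33+34+35+26+30 = 293, so the proportions are 0.13311, 0.1058, 0.09215, 0.12969, 0.11263, 0.11604, 0.11945, 0.08874, 0.10239 (working shown to 5 dp, full precision carried).
Each pᵢ ln pᵢ term: 0.13311×(-2.01661)=-0.26842, 0.1058×(-2.24619)=-0.23765, 0.09215×(-2.38434)=-0.21972, 0.12969×(-2.04259)=-0.26491, 0.11263×(-2.18367)=-0.24594, 0.11604×(-2.15381)=-0.24993, 0.11945×(-2.12482)=-0.25382, 0.08874×(-2.42208)=-0.21493, 0.10239×(-2.27898)=-0.23334.
Sum = -2.18866, so H' = 2.189.

2.189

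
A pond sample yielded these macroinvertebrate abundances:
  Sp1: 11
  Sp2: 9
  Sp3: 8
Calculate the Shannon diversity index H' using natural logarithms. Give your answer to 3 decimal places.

Total N = 11+9+8 = 28, so the proportions are 0.39286, 0.32143, 0.28571 (working shown to 5 dp, full precision carried).
Each pᵢ ln pᵢ term: 0.39286×(-0.93431)=-0.36705, 0.32143×(-1.13498)=-0.36481, 0.28571×(-1.25276)=-0.35793.
Sum = -1.08980, so H' = 1.090.

1.090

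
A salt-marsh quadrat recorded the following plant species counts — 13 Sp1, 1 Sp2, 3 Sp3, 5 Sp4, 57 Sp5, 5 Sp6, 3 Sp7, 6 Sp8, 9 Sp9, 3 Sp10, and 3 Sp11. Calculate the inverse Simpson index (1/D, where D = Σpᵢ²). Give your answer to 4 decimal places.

3.2203

Total N = 13+1+3+5+57+5+3+6+9+3+3 = 108, so the proportions are 0.12037037, 0.00925926, 0.02777778, 0.0462963, 0.52777778, 0.0462963, 0.02777778, 0.05555556, 0.08333333, 0.02777778, 0.02777778 (working shown to 8 dp, full precision carried).
D = 0.12037037² + 0.00925926² + 0.02777778² + 0.0462963² + 0.52777778² + 0.0462963² + 0.02777778² + 0.05555556² + 0.08333333² + 0.02777778² + 0.02777778² = 0.01448903 + 0.00008573 + 0.00077160 + 0.00214335 + 0.27854938 + 0.00214335 + 0.00077160 + 0.00308642 + 0.00694444 + 0.00077160 + 0.00077160 = 0.31052812.
So 1/D = 3.220320, i.e. 3.2203 to 4 decimal places.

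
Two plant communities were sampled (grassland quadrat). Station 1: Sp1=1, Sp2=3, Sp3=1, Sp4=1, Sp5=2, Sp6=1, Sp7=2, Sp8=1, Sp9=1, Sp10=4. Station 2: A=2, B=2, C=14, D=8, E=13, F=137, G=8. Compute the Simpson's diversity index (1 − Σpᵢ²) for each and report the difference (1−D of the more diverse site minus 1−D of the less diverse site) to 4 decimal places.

0.4342

Station 1: N=17, proportions 0.058824, 0.176471, 0.058824, 0.058824, 0.117647, 0.058824, 0.117647, 0.058824, 0.058824, 0.235294, giving 1−D = 0.865052 (working shown to 6 dp, full precision carried).
Station 2: N=184, proportions 0.01087, 0.01087, 0.076087, 0.043478, 0.070652, 0.744565, 0.043478, giving 1−D = 0.430825.
Difference = |0.865052 − 0.430825| = 0.434227, i.e. 0.4342 to 4 decimal places.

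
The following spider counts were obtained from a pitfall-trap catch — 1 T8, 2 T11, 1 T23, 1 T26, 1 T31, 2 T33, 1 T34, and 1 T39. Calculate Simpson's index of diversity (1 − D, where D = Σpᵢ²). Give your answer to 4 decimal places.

Total N = 1+2+1+1+1+2+1+1 = 10, so the proportions are 0.1, 0.2, 0.1, 0.1, 0.1, 0.2, 0.1, 0.1 (working shown to 6 dp, full precision carried).
D = 0.1² + 0.2² + 0.1² + 0.1² + 0.1² + 0.2² + 0.1² + 0.1² = 0.010000 + 0.040000 + 0.010000 + 0.010000 + 0.010000 + 0.040000 + 0.010000 + 0.010000 = 0.140000.
So 1 − D = 0.860000, i.e. 0.8600 to 4 decimal places.

0.8600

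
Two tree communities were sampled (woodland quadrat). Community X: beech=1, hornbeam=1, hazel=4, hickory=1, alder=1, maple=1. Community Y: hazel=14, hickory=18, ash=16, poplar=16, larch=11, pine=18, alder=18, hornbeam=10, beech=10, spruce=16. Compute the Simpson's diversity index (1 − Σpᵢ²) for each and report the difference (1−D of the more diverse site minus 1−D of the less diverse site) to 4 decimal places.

0.1548

Community X: N=9, proportions 0.111111, 0.111111, 0.444444, 0.111111, 0.111111, 0.111111, giving 1−D = 0.740741 (working shown to 6 dp, full precision carried).
Community Y: N=147, proportions 0.095238, 0.122449, 0.108844, 0.108844, 0.07483, 0.122449, 0.122449, 0.068027, 0.068027, 0.108844, giving 1−D = 0.895553.
Difference = |0.740741 − 0.895553| = 0.154812, i.e. 0.1548 to 4 decimal places.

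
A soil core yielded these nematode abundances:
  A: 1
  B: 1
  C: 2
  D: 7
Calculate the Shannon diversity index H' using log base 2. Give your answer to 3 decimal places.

Total N = 1+1+2+7 = 11, so the proportions are 0.09091, 0.09091, 0.18182, 0.63636 (working shown to 5 dp, full precision carried).
Each pᵢ log₂ pᵢ term: 0.09091×(-3.45943)=-0.31449, 0.09091×(-3.45943)=-0.31449, 0.18182×(-2.45943)=-0.44717, 0.63636×(-0.65208)=-0.41496.
Sum = -1.49111, so H' = 1.491.

1.491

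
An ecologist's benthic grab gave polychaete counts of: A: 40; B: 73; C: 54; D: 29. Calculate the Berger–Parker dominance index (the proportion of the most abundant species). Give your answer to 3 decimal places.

Total N = 40+73+54+29 = 196, so the proportions are 0.20408, 0.37245, 0.27551, 0.14796 (working shown to 5 dp, full precision carried).
The largest proportion is 0.37245, i.e. d = 0.372 to 3 decimal places.

0.372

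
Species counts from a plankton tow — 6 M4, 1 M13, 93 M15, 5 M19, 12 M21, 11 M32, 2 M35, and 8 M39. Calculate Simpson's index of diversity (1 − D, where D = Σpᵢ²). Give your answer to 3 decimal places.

Total N = 6+1+93+5+12+11+2+8 = 138, so the proportions are 0.04348, 0.00725, 0.67391, 0.03623, 0.08696, 0.07971, 0.01449, 0.05797 (working shown to 5 dp, full precision carried).
D = 0.04348² + 0.00725² + 0.67391² + 0.03623² + 0.08696² + 0.07971² + 0.01449² + 0.05797² = 0.00189 + 0.00005 + 0.45416 + 0.00131 + 0.00756 + 0.00635 + 0.00021 + 0.00336 = 0.47490.
So 1 − D = 0.52510, i.e. 0.525 to 3 decimal places.

0.525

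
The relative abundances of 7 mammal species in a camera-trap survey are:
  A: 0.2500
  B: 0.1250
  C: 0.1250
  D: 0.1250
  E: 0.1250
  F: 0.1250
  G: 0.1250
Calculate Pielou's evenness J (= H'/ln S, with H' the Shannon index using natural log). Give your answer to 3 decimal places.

0.980

H' = −Σ pᵢ ln pᵢ = −((-0.34657) + (-0.25993) + (-0.25993) + (-0.25993) + (-0.25993) + (-0.25993) + (-0.25993)) = 1.90615 (working shown to 5 dp, full precision carried).
With S = 7 species, ln S = 1.94591, so J = 1.90615/1.94591 = 0.97957, i.e. 0.980 to 3 decimal places.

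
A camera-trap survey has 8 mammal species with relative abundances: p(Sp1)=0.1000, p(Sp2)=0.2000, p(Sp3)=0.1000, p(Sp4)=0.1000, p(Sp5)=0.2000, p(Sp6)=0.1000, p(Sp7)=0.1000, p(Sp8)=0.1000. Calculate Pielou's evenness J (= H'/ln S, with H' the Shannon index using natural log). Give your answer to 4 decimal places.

H' = −Σ pᵢ ln pᵢ = −((-0.230259) + (-0.321888) + (-0.230259) + (-0.230259) + (-0.321888) + (-0.230259) + (-0.230259) + (-0.230259)) = 2.025326 (working shown to 6 dp, full precision carried).
With S = 8 species, ln S = 2.079442, so J = 2.025326/2.079442 = 0.973976, i.e. 0.9740 to 4 decimal places.

0.9740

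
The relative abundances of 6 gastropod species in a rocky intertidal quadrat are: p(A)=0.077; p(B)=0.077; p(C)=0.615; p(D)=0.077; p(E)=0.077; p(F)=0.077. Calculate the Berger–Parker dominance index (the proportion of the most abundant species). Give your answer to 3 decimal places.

The largest proportion is 0.615, i.e. d = 0.615 to 3 decimal places.

0.615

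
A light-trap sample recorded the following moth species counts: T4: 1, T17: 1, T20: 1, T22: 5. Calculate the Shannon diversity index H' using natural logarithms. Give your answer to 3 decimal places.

Total N = 1+1+1+5 = 8, so the proportions are 0.125, 0.125, 0.125, 0.625 (working shown to 5 dp, full precision carried).
Each pᵢ ln pᵢ term: 0.125×(-2.07944)=-0.25993, 0.125×(-2.07944)=-0.25993, 0.125×(-2.07944)=-0.25993, 0.625×(-0.47000)=-0.29375.
Sum = -1.07354, so H' = 1.074.

1.074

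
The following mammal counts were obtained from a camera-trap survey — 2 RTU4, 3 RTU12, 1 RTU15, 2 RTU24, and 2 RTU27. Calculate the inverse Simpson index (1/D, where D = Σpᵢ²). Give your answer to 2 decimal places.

Total N = 2+3+1+2+2 = 10, so the proportions are 0.2, 0.3, 0.1, 0.2, 0.2 (working shown to 6 dp, full precision carried).
D = 0.2² + 0.3² + 0.1² + 0.2² + 0.2² = 0.040000 + 0.090000 + 0.010000 + 0.040000 + 0.040000 = 0.220000.
So 1/D = 4.5455, i.e. 4.55 to 2 decimal places.

4.55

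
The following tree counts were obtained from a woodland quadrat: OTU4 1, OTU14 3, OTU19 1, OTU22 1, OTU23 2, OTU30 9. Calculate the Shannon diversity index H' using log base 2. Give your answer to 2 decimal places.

2.01

Total N = 1+3+1+1+2+9 = 17, so the proportions are 0.0588, 0.1765, 0.0588, 0.0588, 0.1176, 0.5294 (working shown to 4 dp, full precision carried).
Each pᵢ log₂ pᵢ term: 0.0588×(-4.0875)=-0.2404, 0.1765×(-2.5025)=-0.4416, 0.0588×(-4.0875)=-0.2404, 0.0588×(-4.0875)=-0.2404, 0.1176×(-3.0875)=-0.3632, 0.5294×(-0.9175)=-0.4858.
Sum = -2.0119, so H' = 2.01.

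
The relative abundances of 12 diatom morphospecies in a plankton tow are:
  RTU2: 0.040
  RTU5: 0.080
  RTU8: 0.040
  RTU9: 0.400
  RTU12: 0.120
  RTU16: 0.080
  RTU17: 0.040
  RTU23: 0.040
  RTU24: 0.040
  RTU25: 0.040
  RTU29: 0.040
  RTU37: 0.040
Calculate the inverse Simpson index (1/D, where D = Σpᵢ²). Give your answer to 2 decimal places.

D = 0.04² + 0.08² + 0.04² + 0.4² + 0.12² + 0.08² + 0.04² + 0.04² + 0.04² + 0.04² + 0.04² + 0.04² = 0.001600 + 0.006400 + 0.001600 + 0.160000 + 0.014400 + 0.006400 + 0.001600 + 0.001600 + 0.001600 + 0.001600 + 0.001600 + 0.001600 = 0.200000 (working shown to 6 dp, full precision carried).
So 1/D = 5.0000, i.e. 5.00 to 2 decimal places.

5.00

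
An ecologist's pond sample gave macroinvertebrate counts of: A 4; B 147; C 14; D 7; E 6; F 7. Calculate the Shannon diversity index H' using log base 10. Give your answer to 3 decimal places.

0.356

Total N = 4+147+14+7+6+7 = 185, so the proportions are 0.02162, 0.79459, 0.07568, 0.03784, 0.03243, 0.03784 (working shown to 5 dp, full precision carried).
Each pᵢ log₁₀ pᵢ term: 0.02162×(-1.66511)=-0.03600, 0.79459×(-0.09985)=-0.07934, 0.07568×(-1.12104)=-0.08484, 0.03784×(-1.42207)=-0.05381, 0.03243×(-1.48902)=-0.04829, 0.03784×(-1.42207)=-0.05381.
Sum = -0.35609, so H' = 0.356.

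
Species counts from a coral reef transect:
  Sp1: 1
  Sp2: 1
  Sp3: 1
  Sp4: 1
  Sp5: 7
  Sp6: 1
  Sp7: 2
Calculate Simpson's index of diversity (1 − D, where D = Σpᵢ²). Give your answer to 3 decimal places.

Total N = 1+1+1+1+7+1+2 = 14, so the proportions are 0.07143, 0.07143, 0.07143, 0.07143, 0.5, 0.07143, 0.14286 (working shown to 5 dp, full precision carried).
D = 0.07143² + 0.07143² + 0.07143² + 0.07143² + 0.5² + 0.07143² + 0.14286² = 0.00510 + 0.00510 + 0.00510 + 0.00510 + 0.25000 + 0.00510 + 0.02041 = 0.29592.
So 1 − D = 0.70408, i.e. 0.704 to 3 decimal places.

0.704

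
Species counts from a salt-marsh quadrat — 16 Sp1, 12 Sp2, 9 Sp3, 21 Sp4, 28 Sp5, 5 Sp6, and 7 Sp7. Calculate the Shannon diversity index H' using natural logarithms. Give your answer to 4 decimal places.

1.8007

Total N = 16+12+9+21+28+5+7 = 98, so the proportions are 0.163265, 0.122449, 0.091837, 0.214286, 0.285714, 0.05102, 0.071429 (working shown to 6 dp, full precision carried).
Each pᵢ ln pᵢ term: 0.163265×(-1.812379)=-0.295899, 0.122449×(-2.100061)=-0.257150, 0.091837×(-2.387743)=-0.219283, 0.214286×(-1.540445)=-0.330095, 0.285714×(-1.252763)=-0.357932, 0.05102×(-2.975530)=-0.151813, 0.071429×(-2.639057)=-0.188504.
Sum = -1.800676, so H' = 1.8007.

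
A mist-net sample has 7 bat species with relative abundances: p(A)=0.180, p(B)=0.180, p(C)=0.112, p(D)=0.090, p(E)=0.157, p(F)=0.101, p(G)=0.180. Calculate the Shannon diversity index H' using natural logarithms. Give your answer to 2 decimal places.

1.91

Each pᵢ ln pᵢ term (working shown to 4 dp, full precision carried): 0.18×(-1.7148)=-0.3087, 0.18×(-1.7148)=-0.3087, 0.112×(-2.1893)=-0.2452, 0.09×(-2.4079)=-0.2167, 0.157×(-1.8515)=-0.2907, 0.101×(-2.2926)=-0.2316, 0.18×(-1.7148)=-0.3087.
Sum = -1.9101, so H' = 1.91.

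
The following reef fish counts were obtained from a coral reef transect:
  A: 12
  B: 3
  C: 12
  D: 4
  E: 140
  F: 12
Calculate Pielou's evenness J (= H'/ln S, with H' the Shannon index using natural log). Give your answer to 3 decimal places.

Total N = 12+3+12+4+140+12 = 183, so the proportions are 0.06557, 0.01639, 0.06557, 0.02186, 0.76503, 0.06557 (working shown to 5 dp, full precision carried).
H' = −Σ pᵢ ln pᵢ = −((-0.17866) + (-0.06739) + (-0.17866) + (-0.08357) + (-0.20491) + (-0.17866)) = 0.89185.
With S = 6 species, ln S = 1.79176, so J = 0.89185/1.79176 = 0.49775, i.e. 0.498 to 3 decimal places.

0.498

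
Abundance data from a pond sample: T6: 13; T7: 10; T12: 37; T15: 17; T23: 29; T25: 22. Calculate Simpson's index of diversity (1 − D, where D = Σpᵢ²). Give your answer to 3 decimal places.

Total N = 13+10+37+17+29+22 = 128, so the proportions are 0.10156, 0.07812, 0.28906, 0.13281, 0.22656, 0.17188 (working shown to 5 dp, full precision carried).
D = 0.10156² + 0.07812² + 0.28906² + 0.13281² + 0.22656² + 0.17188² = 0.01031 + 0.00610 + 0.08356 + 0.01764 + 0.05133 + 0.02954 = 0.19849.
So 1 − D = 0.80151, i.e. 0.802 to 3 decimal places.

0.802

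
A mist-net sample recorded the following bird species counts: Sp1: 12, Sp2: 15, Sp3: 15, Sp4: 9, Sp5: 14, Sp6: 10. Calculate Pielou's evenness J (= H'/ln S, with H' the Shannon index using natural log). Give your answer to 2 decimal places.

0.99

Total N = 12+15+15+9+14+10 = 75, so the proportions are 0.16, 0.2, 0.2, 0.12, 0.1867, 0.1333 (working shown to 4 dp, full precision carried).
H' = −Σ pᵢ ln pᵢ = −((-0.2932) + (-0.3219) + (-0.3219) + (-0.2544) + (-0.3133) + (-0.2687)) = 1.7734.
With S = 6 species, ln S = 1.7918, so J = 1.7734/1.7918 = 0.9897, i.e. 0.99 to 2 decimal places.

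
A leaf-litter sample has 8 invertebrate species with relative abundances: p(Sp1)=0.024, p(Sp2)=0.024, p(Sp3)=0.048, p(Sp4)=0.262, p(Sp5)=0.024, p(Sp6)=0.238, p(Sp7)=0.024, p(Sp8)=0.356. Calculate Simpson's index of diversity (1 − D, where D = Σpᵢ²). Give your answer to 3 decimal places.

D = 0.024² + 0.024² + 0.048² + 0.262² + 0.024² + 0.238² + 0.024² + 0.356² = 0.00058 + 0.00058 + 0.00230 + 0.06864 + 0.00058 + 0.05664 + 0.00058 + 0.12674 = 0.25663 (working shown to 5 dp, full precision carried).
So 1 − D = 0.74337, i.e. 0.743 to 3 decimal places.

0.743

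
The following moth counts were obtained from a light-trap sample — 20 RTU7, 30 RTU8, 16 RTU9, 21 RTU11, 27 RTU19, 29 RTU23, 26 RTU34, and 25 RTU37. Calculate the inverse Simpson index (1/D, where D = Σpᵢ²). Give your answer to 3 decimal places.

7.731

Total N = 20+30+16+21+27+29+26+25 = 194, so the proportions are 0.1030928, 0.1546392, 0.0824742, 0.1082474, 0.1391753, 0.1494845, 0.1340206, 0.128866 (working shown to 7 dp, full precision carried).
D = 0.1030928² + 0.1546392² + 0.0824742² + 0.1082474² + 0.1391753² + 0.1494845² + 0.1340206² + 0.128866² = 0.0106281 + 0.0239133 + 0.0068020 + 0.0117175 + 0.0193698 + 0.0223456 + 0.0179615 + 0.0166064 = 0.1293442.
So 1/D = 7.73131, i.e. 7.731 to 3 decimal places.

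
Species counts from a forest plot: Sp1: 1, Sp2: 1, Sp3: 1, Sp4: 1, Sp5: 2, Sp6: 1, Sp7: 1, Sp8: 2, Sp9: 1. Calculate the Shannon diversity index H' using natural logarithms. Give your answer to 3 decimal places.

Total N = 1+1+1+1+2+1+1+2+1 = 11, so the proportions are 0.09091, 0.09091, 0.09091, 0.09091, 0.18182, 0.09091, 0.09091, 0.18182, 0.09091 (working shown to 5 dp, full precision carried).
Each pᵢ ln pᵢ term: 0.09091×(-2.39790)=-0.21799, 0.09091×(-2.39790)=-0.21799, 0.09091×(-2.39790)=-0.21799, 0.09091×(-2.39790)=-0.21799, 0.18182×(-1.70475)=-0.30995, 0.09091×(-2.39790)=-0.21799, 0.09091×(-2.39790)=-0.21799, 0.18182×(-1.70475)=-0.30995, 0.09091×(-2.39790)=-0.21799.
Sum = -2.14584, so H' = 2.146.

2.146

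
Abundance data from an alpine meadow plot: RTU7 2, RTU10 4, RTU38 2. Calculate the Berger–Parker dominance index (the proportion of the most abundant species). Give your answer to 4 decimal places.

0.5000

Total N = 2+4+2 = 8, so the proportions are 0.25, 0.5, 0.25 (working shown to 6 dp, full precision carried).
The largest proportion is 0.5, i.e. d = 0.5000 to 4 decimal places.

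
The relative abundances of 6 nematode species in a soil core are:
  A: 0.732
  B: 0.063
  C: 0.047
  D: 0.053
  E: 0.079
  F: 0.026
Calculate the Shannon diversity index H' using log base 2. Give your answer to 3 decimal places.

Each pᵢ log₂ pᵢ term (working shown to 5 dp, full precision carried): 0.732×(-0.45008)=-0.32946, 0.063×(-3.98850)=-0.25128, 0.047×(-4.41120)=-0.20733, 0.053×(-4.23786)=-0.22461, 0.079×(-3.66200)=-0.28930, 0.026×(-5.26534)=-0.13690.
Sum = -1.43887, so H' = 1.439.

1.439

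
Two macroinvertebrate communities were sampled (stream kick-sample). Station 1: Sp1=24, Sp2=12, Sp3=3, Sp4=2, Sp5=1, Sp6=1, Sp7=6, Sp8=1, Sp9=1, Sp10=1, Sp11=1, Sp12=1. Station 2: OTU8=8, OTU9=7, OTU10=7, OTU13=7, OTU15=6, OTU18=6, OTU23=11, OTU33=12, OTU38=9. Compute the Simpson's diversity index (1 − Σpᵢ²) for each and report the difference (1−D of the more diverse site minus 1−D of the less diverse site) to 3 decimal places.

Station 1: N=54, proportions 0.444444, 0.222222, 0.055556, 0.037037, 0.018519, 0.018519, 0.111111, 0.018519, 0.018519, 0.018519, 0.018519, 0.018519, giving 1−D = 0.733882 (working shown to 6 dp, full precision carried).
Station 2: N=73, proportions 0.109589, 0.09589, 0.09589, 0.09589, 0.082192, 0.082192, 0.150685, 0.164384, 0.123288, giving 1−D = 0.881967.
Difference = |0.733882 − 0.881967| = 0.148085, i.e. 0.148 to 3 decimal places.

0.148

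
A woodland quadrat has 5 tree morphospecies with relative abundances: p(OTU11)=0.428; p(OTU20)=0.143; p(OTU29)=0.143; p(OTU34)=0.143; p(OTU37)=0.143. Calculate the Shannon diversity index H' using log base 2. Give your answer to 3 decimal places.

2.129

Each pᵢ log₂ pᵢ term (working shown to 5 dp, full precision carried): 0.428×(-1.22432)=-0.52401, 0.143×(-2.80591)=-0.40125, 0.143×(-2.80591)=-0.40125, 0.143×(-2.80591)=-0.40125, 0.143×(-2.80591)=-0.40125.
Sum = -2.12899, so H' = 2.129.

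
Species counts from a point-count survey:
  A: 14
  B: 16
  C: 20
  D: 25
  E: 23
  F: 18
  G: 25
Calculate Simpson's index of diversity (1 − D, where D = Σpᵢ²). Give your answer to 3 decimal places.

Total N = 14+16+20+25+23+18+25 = 141, so the proportions are 0.09929, 0.11348, 0.14184, 0.1773, 0.16312, 0.12766, 0.1773 (working shown to 5 dp, full precision carried).
D = 0.09929² + 0.11348² + 0.14184² + 0.1773² + 0.16312² + 0.12766² + 0.1773² = 0.00986 + 0.01288 + 0.02012 + 0.03144 + 0.02661 + 0.01630 + 0.03144 = 0.14863.
So 1 − D = 0.85137, i.e. 0.851 to 3 decimal places.

0.851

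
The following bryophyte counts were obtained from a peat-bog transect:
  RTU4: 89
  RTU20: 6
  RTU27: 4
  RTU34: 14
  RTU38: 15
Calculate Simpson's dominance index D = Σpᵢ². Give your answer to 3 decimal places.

0.512

Total N = 89+6+4+14+15 = 128, so the proportions are 0.69531, 0.04688, 0.03125, 0.10938, 0.11719 (working shown to 5 dp, full precision carried).
D = 0.69531² + 0.04688² + 0.03125² + 0.10938² + 0.11719² = 0.48346 + 0.00220 + 0.00098 + 0.01196 + 0.01373 = 0.51233.
To 3 decimal places, D = 0.512.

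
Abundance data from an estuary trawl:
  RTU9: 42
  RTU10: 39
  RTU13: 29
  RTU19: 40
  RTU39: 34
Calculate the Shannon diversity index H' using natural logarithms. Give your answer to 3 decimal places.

1.601

Total N = 42+39+29+40+34 = 184, so the proportions are 0.22826, 0.21196, 0.15761, 0.21739, 0.18478 (working shown to 5 dp, full precision carried).
Each pᵢ ln pᵢ term: 0.22826×(-1.47727)=-0.33720, 0.21196×(-1.55137)=-0.32882, 0.15761×(-1.84764)=-0.29120, 0.21739×(-1.52606)=-0.33175, 0.18478×(-1.68858)=-0.31202.
Sum = -1.60100, so H' = 1.601.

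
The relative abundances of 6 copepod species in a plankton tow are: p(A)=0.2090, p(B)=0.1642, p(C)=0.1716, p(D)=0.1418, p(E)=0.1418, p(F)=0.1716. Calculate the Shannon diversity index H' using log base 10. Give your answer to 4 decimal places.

Each pᵢ log₁₀ pᵢ term (working shown to 6 dp, full precision carried): 0.209×(-0.679854)=-0.142089, 0.1642×(-0.784627)=-0.128836, 0.1716×(-0.765483)=-0.131357, 0.1418×(-0.848324)=-0.120292, 0.1418×(-0.848324)=-0.120292, 0.1716×(-0.765483)=-0.131357.
Sum = -0.774223, so H' = 0.7742.

0.7742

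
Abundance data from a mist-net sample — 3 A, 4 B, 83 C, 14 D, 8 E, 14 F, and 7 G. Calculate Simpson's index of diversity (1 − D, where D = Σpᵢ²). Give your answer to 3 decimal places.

Total N = 3+4+83+14+8+14+7 = 133, so the proportions are 0.02256, 0.03008, 0.62406, 0.10526, 0.06015, 0.10526, 0.05263 (working shown to 5 dp, full precision carried).
D = 0.02256² + 0.03008² + 0.62406² + 0.10526² + 0.06015² + 0.10526² + 0.05263² = 0.00051 + 0.00090 + 0.38945 + 0.01108 + 0.00362 + 0.01108 + 0.00277 = 0.41941.
So 1 − D = 0.58059, i.e. 0.581 to 3 decimal places.

0.581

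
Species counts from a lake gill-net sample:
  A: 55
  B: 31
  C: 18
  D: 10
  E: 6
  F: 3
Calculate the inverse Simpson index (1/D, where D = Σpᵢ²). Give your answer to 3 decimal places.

3.396

Total N = 55+31+18+10+6+3 = 123, so the proportions are 0.4471545, 0.2520325, 0.1463415, 0.0813008, 0.0487805, 0.0243902 (working shown to 7 dp, full precision carried).
D = 0.4471545² + 0.2520325² + 0.1463415² + 0.0813008² + 0.0487805² + 0.0243902² = 0.1999471 + 0.0635204 + 0.0214158 + 0.0066098 + 0.0023795 + 0.0005949 = 0.2944676.
So 1/D = 3.39596, i.e. 3.396 to 3 decimal places.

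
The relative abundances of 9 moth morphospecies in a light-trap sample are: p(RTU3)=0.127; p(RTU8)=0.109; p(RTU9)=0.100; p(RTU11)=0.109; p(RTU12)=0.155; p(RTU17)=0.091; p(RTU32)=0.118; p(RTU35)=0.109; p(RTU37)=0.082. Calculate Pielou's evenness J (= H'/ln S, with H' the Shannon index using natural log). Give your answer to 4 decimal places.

0.9928

H' = −Σ pᵢ ln pᵢ = −((-0.262073) + (-0.241588) + (-0.230259) + (-0.241588) + (-0.288971) + (-0.218118) + (-0.252174) + (-0.241588) + (-0.205085)) = 2.181445 (working shown to 6 dp, full precision carried).
With S = 9 species, ln S = 2.197225, so J = 2.181445/2.197225 = 0.992818, i.e. 0.9928 to 4 decimal places.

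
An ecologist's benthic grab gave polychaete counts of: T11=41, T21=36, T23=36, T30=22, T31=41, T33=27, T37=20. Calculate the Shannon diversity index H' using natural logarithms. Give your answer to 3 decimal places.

1.912

Total N = 41+36+36+22+41+27+20 = 223, so the proportions are 0.18386, 0.16143, 0.16143, 0.09865, 0.18386, 0.12108, 0.08969 (working shown to 5 dp, full precision carried).
Each pᵢ ln pᵢ term: 0.18386×(-1.69360)=-0.31138, 0.16143×(-1.82365)=-0.29440, 0.16143×(-1.82365)=-0.29440, 0.09865×(-2.31613)=-0.22850, 0.18386×(-1.69360)=-0.31138, 0.12108×(-2.11133)=-0.25563, 0.08969×(-2.41144)=-0.21627.
Sum = -1.91196, so H' = 1.912.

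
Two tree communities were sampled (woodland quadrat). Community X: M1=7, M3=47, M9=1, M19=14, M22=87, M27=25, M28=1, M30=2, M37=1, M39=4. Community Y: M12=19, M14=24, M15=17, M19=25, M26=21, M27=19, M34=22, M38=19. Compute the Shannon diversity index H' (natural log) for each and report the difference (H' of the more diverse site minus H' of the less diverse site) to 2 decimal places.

0.57

Community X: N=189, proportions 0.03704, 0.24868, 0.00529, 0.07407, 0.46032, 0.13228, 0.00529, 0.01058, 0.00529, 0.02116, giving H' = 1.49856 (working shown to 5 dp, full precision carried).
Community Y: N=166, proportions 0.11446, 0.14458, 0.10241, 0.1506, 0.12651, 0.11446, 0.13253, 0.11446, giving H' = 2.07174.
Difference = |1.49856 − 2.07174| = 0.57318, i.e. 0.57 to 2 decimal places.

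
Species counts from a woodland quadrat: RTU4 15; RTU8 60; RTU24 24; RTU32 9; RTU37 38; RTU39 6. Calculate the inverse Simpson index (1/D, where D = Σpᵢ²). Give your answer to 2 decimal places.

3.88

Total N = 15+60+24+9+38+6 = 152, so the proportions are 0.098684, 0.394737, 0.157895, 0.059211, 0.25, 0.039474 (working shown to 6 dp, full precision carried).
D = 0.098684² + 0.394737² + 0.157895² + 0.059211² + 0.25² + 0.039474² = 0.009739 + 0.155817 + 0.024931 + 0.003506 + 0.062500 + 0.001558 = 0.258051.
So 1/D = 3.8752, i.e. 3.88 to 2 decimal places.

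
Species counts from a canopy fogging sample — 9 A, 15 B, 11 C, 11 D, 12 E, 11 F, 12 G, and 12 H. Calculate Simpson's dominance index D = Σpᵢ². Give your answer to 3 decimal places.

0.127

Total N = 9+15+11+11+12+11+12+12 = 93, so the proportions are 0.09677, 0.16129, 0.11828, 0.11828, 0.12903, 0.11828, 0.12903, 0.12903 (working shown to 5 dp, full precision carried).
D = 0.09677² + 0.16129² + 0.11828² + 0.11828² + 0.12903² + 0.11828² + 0.12903² + 0.12903² = 0.00937 + 0.02601 + 0.01399 + 0.01399 + 0.01665 + 0.01399 + 0.01665 + 0.01665 = 0.12730.
To 3 decimal places, D = 0.127.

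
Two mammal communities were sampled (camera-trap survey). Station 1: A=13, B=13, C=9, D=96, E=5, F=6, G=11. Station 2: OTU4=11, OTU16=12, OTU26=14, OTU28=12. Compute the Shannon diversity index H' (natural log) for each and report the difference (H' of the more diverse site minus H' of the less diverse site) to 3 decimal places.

0.076

Station 1: N=153, proportions 0.08497, 0.08497, 0.05882, 0.62745, 0.03268, 0.03922, 0.0719, giving H' = 1.30615 (working shown to 5 dp, full precision carried).
Station 2: N=49, proportions 0.22449, 0.2449, 0.28571, 0.2449, giving H' = 1.38240.
Difference = |1.30615 − 1.38240| = 0.07625, i.e. 0.076 to 3 decimal places.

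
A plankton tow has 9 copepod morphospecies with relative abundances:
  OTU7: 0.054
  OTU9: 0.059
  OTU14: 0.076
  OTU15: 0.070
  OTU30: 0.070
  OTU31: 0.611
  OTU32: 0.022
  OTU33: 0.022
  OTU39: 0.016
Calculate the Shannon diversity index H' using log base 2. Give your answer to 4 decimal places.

Each pᵢ log₂ pᵢ term (working shown to 6 dp, full precision carried): 0.054×(-4.210897)=-0.227388, 0.059×(-4.083141)=-0.240905, 0.076×(-3.717857)=-0.282557, 0.07×(-3.836501)=-0.268555, 0.07×(-3.836501)=-0.268555, 0.611×(-0.710756)=-0.434272, 0.022×(-5.506353)=-0.121140, 0.022×(-5.506353)=-0.121140, 0.016×(-5.965784)=-0.095453.
Sum = -2.059965, so H' = 2.0600.

2.0600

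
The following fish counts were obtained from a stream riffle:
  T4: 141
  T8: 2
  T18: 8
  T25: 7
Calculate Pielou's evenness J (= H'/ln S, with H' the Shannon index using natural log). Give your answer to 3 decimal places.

Total N = 141+2+8+7 = 158, so the proportions are 0.89241, 0.01266, 0.05063, 0.0443 (working shown to 5 dp, full precision carried).
H' = −Σ pᵢ ln pᵢ = −((-0.10159) + (-0.05531) + (-0.15105) + (-0.13808)) = 0.44602.
With S = 4 species, ln S = 1.38629, so J = 0.44602/1.38629 = 0.32174, i.e. 0.322 to 3 decimal places.

0.322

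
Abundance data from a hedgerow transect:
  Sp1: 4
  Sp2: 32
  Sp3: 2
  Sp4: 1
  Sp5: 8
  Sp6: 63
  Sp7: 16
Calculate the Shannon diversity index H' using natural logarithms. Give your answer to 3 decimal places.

1.345

Total N = 4+32+2+1+8+63+16 = 126, so the proportions are 0.03175, 0.25397, 0.01587, 0.00794, 0.06349, 0.5, 0.12698 (working shown to 5 dp, full precision carried).
Each pᵢ ln pᵢ term: 0.03175×(-3.44999)=-0.10952, 0.25397×(-1.37055)=-0.34808, 0.01587×(-4.14313)=-0.06576, 0.00794×(-4.83628)=-0.03838, 0.06349×(-2.75684)=-0.17504, 0.5×(-0.69315)=-0.34657, 0.12698×(-2.06369)=-0.26206.
Sum = -1.34541, so H' = 1.345.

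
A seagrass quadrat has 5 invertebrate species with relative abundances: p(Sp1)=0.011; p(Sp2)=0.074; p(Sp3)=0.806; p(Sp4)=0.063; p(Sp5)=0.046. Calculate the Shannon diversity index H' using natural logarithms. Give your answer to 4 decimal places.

Each pᵢ ln pᵢ term (working shown to 6 dp, full precision carried): 0.011×(-4.509860)=-0.049608, 0.074×(-2.603690)=-0.192673, 0.806×(-0.215672)=-0.173831, 0.063×(-2.764621)=-0.174171, 0.046×(-3.079114)=-0.141639.
Sum = -0.731923, so H' = 0.7319.

0.7319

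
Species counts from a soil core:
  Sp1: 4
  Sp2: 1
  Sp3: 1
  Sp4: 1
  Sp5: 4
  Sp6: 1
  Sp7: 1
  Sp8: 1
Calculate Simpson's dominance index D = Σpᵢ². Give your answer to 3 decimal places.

Total N = 4+1+1+1+4+1+1+1 = 14, so the proportions are 0.28571, 0.07143, 0.07143, 0.07143, 0.28571, 0.07143, 0.07143, 0.07143 (working shown to 5 dp, full precision carried).
D = 0.28571² + 0.07143² + 0.07143² + 0.07143² + 0.28571² + 0.07143² + 0.07143² + 0.07143² = 0.08163 + 0.00510 + 0.00510 + 0.00510 + 0.08163 + 0.00510 + 0.00510 + 0.00510 = 0.19388.
To 3 decimal places, D = 0.194.

0.194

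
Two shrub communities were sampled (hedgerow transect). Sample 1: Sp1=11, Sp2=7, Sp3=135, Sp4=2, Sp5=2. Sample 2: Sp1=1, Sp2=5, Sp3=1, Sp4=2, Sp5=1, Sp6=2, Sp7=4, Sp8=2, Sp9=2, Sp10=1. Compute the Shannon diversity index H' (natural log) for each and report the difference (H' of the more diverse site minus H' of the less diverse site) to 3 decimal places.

Sample 1: N=157, proportions 0.07006, 0.04459, 0.85987, 0.01274, 0.01274, giving H' = 0.56591 (working shown to 5 dp, full precision carried).
Sample 2: N=21, proportions 0.04762, 0.2381, 0.04762, 0.09524, 0.04762, 0.09524, 0.19048, 0.09524, 0.09524, 0.04762, giving H' = 2.13321.
Difference = |0.56591 − 2.13321| = 1.56730, i.e. 1.567 to 3 decimal places.

1.567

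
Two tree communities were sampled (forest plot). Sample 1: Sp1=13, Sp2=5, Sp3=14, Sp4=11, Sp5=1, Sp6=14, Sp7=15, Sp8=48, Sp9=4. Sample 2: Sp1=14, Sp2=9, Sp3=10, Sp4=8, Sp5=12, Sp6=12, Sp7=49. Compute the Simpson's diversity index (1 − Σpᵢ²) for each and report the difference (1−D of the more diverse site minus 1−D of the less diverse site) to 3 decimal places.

Sample 1: N=125, proportions 0.104, 0.04, 0.112, 0.088, 0.008, 0.112, 0.12, 0.384, 0.032, giving 1−D = 0.79181 (working shown to 5 dp, full precision carried).
Sample 2: N=114, proportions 0.12281, 0.07895, 0.08772, 0.07018, 0.10526, 0.10526, 0.42982, giving 1−D = 0.75916.
Difference = |0.79181 − 0.75916| = 0.03265, i.e. 0.033 to 3 decimal places.

0.033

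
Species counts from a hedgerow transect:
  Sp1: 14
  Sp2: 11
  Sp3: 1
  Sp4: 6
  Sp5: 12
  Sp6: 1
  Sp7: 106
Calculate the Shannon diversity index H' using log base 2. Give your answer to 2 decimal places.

1.52

Total N = 14+11+1+6+12+1+106 = 151, so the proportions are 0.0927, 0.0728, 0.0066, 0.0397, 0.0795, 0.0066, 0.702 (working shown to 4 dp, full precision carried).
Each pᵢ log₂ pᵢ term: 0.0927×(-3.4310)=-0.3181, 0.0728×(-3.7790)=-0.2753, 0.0066×(-7.2384)=-0.0479, 0.0397×(-4.6534)=-0.1849, 0.0795×(-3.6534)=-0.2903, 0.0066×(-7.2384)=-0.0479, 0.702×(-0.5105)=-0.3584.
Sum = -1.5229, so H' = 1.52.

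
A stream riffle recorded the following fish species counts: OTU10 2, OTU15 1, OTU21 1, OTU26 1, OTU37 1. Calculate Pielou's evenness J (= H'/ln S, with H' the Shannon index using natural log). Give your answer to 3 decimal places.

0.970

Total N = 2+1+1+1+1 = 6, so the proportions are 0.33333, 0.16667, 0.16667, 0.16667, 0.16667 (working shown to 5 dp, full precision carried).
H' = −Σ pᵢ ln pᵢ = −((-0.36620) + (-0.29863) + (-0.29863) + (-0.29863) + (-0.29863)) = 1.56071.
With S = 5 species, ln S = 1.60944, so J = 1.56071/1.60944 = 0.96972, i.e. 0.970 to 3 decimal places.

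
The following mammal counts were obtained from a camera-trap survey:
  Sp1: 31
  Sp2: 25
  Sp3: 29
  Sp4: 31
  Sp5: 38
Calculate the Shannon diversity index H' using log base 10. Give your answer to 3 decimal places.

0.695

Total N = 31+25+29+31+38 = 154, so the proportions are 0.2013, 0.16234, 0.18831, 0.2013, 0.24675 (working shown to 5 dp, full precision carried).
Each pᵢ log₁₀ pᵢ term: 0.2013×(-0.69616)=-0.14014, 0.16234×(-0.78958)=-0.12818, 0.18831×(-0.72512)=-0.13655, 0.2013×(-0.69616)=-0.14014, 0.24675×(-0.60774)=-0.14996.
Sum = -0.69496, so H' = 0.695.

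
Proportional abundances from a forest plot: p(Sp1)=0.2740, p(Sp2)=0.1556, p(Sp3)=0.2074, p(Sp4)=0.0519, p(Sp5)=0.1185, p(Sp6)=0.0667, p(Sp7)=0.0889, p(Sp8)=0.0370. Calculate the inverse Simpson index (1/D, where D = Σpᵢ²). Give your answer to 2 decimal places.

D = 0.274² + 0.1556² + 0.2074² + 0.0519² + 0.1185² + 0.0667² + 0.0889² + 0.037² = 0.075076 + 0.024211 + 0.043015 + 0.002694 + 0.014042 + 0.004449 + 0.007903 + 0.001369 = 0.172759 (working shown to 6 dp, full precision carried).
So 1/D = 5.7884, i.e. 5.79 to 2 decimal places.

5.79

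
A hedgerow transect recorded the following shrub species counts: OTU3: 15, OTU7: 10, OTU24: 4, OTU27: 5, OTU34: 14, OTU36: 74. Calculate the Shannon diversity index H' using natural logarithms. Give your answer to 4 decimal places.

Total N = 15+10+4+5+14+74 = 122, so the proportions are 0.122951, 0.081967, 0.032787, 0.040984, 0.114754, 0.606557 (working shown to 6 dp, full precision carried).
Each pᵢ ln pᵢ term: 0.122951×(-2.095971)=-0.257701, 0.081967×(-2.501436)=-0.205036, 0.032787×(-3.417727)=-0.112057, 0.040984×(-3.194583)=-0.130926, 0.114754×(-2.164964)=-0.248438, 0.606557×(-0.499956)=-0.303252.
Sum = -1.257410, so H' = 1.2574.

1.2574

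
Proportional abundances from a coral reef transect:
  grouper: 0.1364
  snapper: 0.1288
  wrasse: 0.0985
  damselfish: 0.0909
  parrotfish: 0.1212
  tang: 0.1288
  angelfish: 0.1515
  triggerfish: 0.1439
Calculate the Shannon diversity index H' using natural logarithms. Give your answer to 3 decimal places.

Each pᵢ ln pᵢ term (working shown to 5 dp, full precision carried): 0.1364×(-1.99216)=-0.27173, 0.1288×(-2.04949)=-0.26397, 0.0985×(-2.31770)=-0.22829, 0.0909×(-2.39800)=-0.21798, 0.1212×(-2.11031)=-0.25577, 0.1288×(-2.04949)=-0.26397, 0.1515×(-1.88717)=-0.28591, 0.1439×(-1.93864)=-0.27897.
Sum = -2.06660, so H' = 2.067.

2.067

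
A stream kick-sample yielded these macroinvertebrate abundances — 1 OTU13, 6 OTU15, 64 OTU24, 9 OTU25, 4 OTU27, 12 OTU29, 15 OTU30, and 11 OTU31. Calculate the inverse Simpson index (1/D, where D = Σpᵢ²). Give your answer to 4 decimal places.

3.1534

Total N = 1+6+64+9+4+12+15+11 = 122, so the proportions are 0.0081967, 0.0491803, 0.5245902, 0.0737705, 0.0327869, 0.0983607, 0.1229508, 0.0901639 (working shown to 7 dp, full precision carried).
D = 0.0081967² + 0.0491803² + 0.5245902² + 0.0737705² + 0.0327869² + 0.0983607² + 0.1229508² + 0.0901639² = 0.0000672 + 0.0024187 + 0.2751948 + 0.0054421 + 0.0010750 + 0.0096748 + 0.0151169 + 0.0081295 = 0.3171191.
So 1/D = 3.153390, i.e. 3.1534 to 4 decimal places.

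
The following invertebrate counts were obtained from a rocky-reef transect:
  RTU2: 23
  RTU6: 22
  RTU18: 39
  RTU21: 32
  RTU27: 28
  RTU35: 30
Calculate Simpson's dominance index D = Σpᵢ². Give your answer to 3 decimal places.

Total N = 23+22+39+32+28+30 = 174, so the proportions are 0.13218, 0.12644, 0.22414, 0.18391, 0.16092, 0.17241 (working shown to 5 dp, full precision carried).
D = 0.13218² + 0.12644² + 0.22414² + 0.18391² + 0.16092² + 0.17241² = 0.01747 + 0.01599 + 0.05024 + 0.03382 + 0.02590 + 0.02973 = 0.17314.
To 3 decimal places, D = 0.173.

0.173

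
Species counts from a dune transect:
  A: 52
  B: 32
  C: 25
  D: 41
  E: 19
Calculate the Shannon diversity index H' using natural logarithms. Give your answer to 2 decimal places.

1.55

Total N = 52+32+25+41+19 = 169, so the proportions are 0.3077, 0.1893, 0.1479, 0.2426, 0.1124 (working shown to 4 dp, full precision carried).
Each pᵢ ln pᵢ term: 0.3077×(-1.1787)=-0.3627, 0.1893×(-1.6642)=-0.3151, 0.1479×(-1.9110)=-0.2827, 0.2426×(-1.4163)=-0.3436, 0.1124×(-2.1855)=-0.2457.
Sum = -1.5498, so H' = 1.55.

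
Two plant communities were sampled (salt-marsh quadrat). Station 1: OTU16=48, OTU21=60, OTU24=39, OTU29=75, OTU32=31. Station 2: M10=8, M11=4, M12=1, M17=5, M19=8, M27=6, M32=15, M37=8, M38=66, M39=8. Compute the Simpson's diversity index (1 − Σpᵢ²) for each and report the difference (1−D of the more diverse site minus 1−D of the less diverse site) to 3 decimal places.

0.076

Station 1: N=253, proportions 0.18972, 0.23715, 0.15415, 0.29644, 0.12253, giving 1−D = 0.78111 (working shown to 5 dp, full precision carried).
Station 2: N=129, proportions 0.06202, 0.03101, 0.00775, 0.03876, 0.06202, 0.04651, 0.11628, 0.06202, 0.51163, 0.06202, giving 1−D = 0.70465.
Difference = |0.78111 − 0.70465| = 0.07646, i.e. 0.076 to 3 decimal places.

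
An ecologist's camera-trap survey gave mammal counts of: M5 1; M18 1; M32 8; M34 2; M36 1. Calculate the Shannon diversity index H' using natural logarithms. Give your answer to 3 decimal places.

1.179

Total N = 1+1+8+2+1 = 13, so the proportions are 0.07692, 0.07692, 0.61538, 0.15385, 0.07692 (working shown to 5 dp, full precision carried).
Each pᵢ ln pᵢ term: 0.07692×(-2.56495)=-0.19730, 0.07692×(-2.56495)=-0.19730, 0.61538×(-0.48551)=-0.29877, 0.15385×(-1.87180)=-0.28797, 0.07692×(-2.56495)=-0.19730.
Sum = -1.17865, so H' = 1.179.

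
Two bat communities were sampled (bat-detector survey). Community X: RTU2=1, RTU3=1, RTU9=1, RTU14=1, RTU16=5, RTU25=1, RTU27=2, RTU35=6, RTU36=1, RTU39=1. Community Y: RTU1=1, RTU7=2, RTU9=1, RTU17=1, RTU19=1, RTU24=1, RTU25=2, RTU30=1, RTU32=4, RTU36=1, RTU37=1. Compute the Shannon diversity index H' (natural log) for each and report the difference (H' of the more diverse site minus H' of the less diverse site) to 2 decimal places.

Community X: N=20, proportions 0.05, 0.05, 0.05, 0.05, 0.25, 0.05, 0.1, 0.3, 0.05, 0.05, giving H' = 1.9865 (working shown to 4 dp, full precision carried).
Community Y: N=16, proportions 0.0625, 0.125, 0.0625, 0.0625, 0.0625, 0.0625, 0.125, 0.0625, 0.25, 0.0625, 0.0625, giving H' = 2.2527.
Difference = |1.9865 − 2.2527| = 0.2662, i.e. 0.27 to 2 decimal places.

0.27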